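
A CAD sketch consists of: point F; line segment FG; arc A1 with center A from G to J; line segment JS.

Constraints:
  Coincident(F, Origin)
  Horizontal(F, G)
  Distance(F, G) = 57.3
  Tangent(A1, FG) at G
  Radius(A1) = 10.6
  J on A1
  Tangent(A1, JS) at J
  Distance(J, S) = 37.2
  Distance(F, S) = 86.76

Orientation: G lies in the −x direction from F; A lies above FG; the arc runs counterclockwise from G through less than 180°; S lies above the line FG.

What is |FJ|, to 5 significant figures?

52.364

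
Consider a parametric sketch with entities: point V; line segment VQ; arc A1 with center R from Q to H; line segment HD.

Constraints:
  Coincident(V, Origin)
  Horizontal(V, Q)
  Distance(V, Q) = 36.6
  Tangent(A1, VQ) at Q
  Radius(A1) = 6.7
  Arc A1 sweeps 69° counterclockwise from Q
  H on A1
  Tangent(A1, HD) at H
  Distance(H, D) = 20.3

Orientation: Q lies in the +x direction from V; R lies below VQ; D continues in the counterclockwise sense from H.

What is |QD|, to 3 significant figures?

26.9

V is at the origin; V and Q share the same y with |VQ| = 36.6 and Q on the +x side, so Q = (36.6, 0.00). A1 meets VQ tangentially, so RQ is at right angles to VQ, so R = Q + (0, -6.7) = (36.6, -6.70). On A1, Q sits at bearing 90° from R; a 69° counterclockwise sweep puts H at bearing 159°, so H = R + 6.7·(cos 159°, sin 159°) = (30.3, -4.30). Tangency of A1 to HD means the radius RH is perpendicular to HD, so HD runs along (−sin 159°, cos 159°); with |HD| = 20.3, D = (23.1, -23.3). Then |QD| = |D − Q| = 26.9.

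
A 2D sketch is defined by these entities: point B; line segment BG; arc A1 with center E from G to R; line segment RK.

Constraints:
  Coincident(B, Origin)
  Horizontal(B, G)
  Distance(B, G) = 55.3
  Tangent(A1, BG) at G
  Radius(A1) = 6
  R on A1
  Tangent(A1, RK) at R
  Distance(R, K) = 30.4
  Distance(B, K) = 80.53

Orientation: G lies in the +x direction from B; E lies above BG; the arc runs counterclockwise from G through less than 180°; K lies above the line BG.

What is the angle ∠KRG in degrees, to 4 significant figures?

148.7°

Checks: |EG| = 6.000 ✓; |ER| = 6.000 ✓; ∠(ER, RK) = 90.00° ✓; |RK| = 30.40 ✓; |BK| = 80.53 ✓.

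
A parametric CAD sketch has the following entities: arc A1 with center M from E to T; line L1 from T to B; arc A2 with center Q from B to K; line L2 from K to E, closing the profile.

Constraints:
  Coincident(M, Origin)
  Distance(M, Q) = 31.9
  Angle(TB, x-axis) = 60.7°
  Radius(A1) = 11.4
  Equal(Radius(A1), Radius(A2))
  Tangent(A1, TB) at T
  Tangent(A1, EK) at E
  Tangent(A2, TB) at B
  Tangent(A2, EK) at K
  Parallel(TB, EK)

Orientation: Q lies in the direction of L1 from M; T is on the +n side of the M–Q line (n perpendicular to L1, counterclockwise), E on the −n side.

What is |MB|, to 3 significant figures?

33.9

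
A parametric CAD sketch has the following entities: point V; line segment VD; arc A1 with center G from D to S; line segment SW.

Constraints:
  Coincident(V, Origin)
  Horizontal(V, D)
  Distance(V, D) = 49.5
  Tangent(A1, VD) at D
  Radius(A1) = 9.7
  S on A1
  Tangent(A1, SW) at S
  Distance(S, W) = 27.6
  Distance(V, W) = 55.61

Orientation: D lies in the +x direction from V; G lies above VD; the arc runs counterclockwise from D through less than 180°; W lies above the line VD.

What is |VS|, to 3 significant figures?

59.4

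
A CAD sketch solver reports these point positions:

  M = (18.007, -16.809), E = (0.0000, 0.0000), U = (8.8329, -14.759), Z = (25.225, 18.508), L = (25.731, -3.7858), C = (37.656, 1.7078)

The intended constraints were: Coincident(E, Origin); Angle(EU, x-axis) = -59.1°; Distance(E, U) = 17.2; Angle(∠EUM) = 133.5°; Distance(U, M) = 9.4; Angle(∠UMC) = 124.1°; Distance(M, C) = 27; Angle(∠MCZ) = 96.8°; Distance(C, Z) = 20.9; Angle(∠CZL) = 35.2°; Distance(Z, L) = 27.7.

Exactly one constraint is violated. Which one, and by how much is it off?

Distance(Z, L) = 27.7 — off by 5.40.

E = (0.00, 0.00) ✓; EU at -59.10° ✓; |EU| = 17.20 ✓; ∠EUM = 133.5° ✓; |UM| = 9.400 ✓; ∠UMC = 124.1° ✓; |MC| = 27.00 ✓; ∠MCZ = 96.80° ✓; |CZ| = 20.90 ✓; ∠CZL = 35.20° ✓; |ZL| = 22.30 ✗.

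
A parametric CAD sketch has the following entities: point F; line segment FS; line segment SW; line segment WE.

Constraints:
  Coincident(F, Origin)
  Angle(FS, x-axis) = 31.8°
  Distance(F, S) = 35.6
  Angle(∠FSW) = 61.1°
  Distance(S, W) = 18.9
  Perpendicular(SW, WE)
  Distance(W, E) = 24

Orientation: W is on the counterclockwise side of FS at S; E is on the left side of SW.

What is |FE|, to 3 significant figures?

7.36

F is at the origin; FS runs at 31.8° with length 35.6, so S = 35.6·(cos 31.8°, sin 31.8°) = (30.3, 18.8). ∠FSW = 61.1°, so SW runs at 31.8° + (180° − 61.1°) = 151° from the x-axis; with |SW| = 18.9, W = S + 18.9·(cos 151°, sin 151°) = (13.8, 28.0). The perpendicularity gives WE at right angles to SW; with |WE| = 24.0 on the left of SW, E = W + 24.0·(-0.489, -0.872) = (2.03, 7.08). Then |FE| = |E − F| = 7.36.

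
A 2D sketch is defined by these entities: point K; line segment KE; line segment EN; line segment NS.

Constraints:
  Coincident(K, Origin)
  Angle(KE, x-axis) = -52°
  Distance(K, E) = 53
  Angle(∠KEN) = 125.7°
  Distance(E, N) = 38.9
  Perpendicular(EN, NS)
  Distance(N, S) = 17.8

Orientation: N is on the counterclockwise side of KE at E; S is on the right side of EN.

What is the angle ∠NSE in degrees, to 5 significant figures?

65.412°

K is at the origin; KE runs at -52.0° with length 53.0, so E = 53.0·(cos -52.0°, sin -52.0°) = (32.630, -41.765). ∠KEN = 125.7°, so EN runs at -52.0° + (180° − 125.7°) = 2.3000° from the x-axis; with |EN| = 38.9, N = E + 38.9·(cos 2.3000°, sin 2.3000°) = (71.499, -40.203). EN is perpendicular to NS; with |NS| = 17.8 on the right of EN, S = N + 17.8·(0.040132, -0.99919) = (72.213, -57.989). Then cos ∠NSE = SN·SE / (|SN||SE|), giving 65.412°.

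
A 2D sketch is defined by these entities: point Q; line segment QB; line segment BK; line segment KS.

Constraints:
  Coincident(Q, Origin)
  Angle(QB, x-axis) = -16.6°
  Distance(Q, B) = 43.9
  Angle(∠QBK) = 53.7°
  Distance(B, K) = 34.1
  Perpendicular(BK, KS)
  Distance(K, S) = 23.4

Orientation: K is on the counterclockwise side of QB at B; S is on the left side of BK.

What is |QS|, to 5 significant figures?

14.468

Q is at the origin; QB runs at -16.6° with length 43.9, so B = 43.9·(cos -16.6°, sin -16.6°) = (42.070, -12.542). ∠QBK = 53.7°, so BK runs at -16.6° + (180° − 53.7°) = 109.70° from the x-axis; with |BK| = 34.1, K = B + 34.1·(cos 109.70°, sin 109.70°) = (30.575, 19.562). BK is perpendicular to KS; with |KS| = 23.4 on the left of BK, S = K + 23.4·(-0.94147, -0.33710) = (8.5450, 11.674). Then |QS| = |S − Q| = 14.468.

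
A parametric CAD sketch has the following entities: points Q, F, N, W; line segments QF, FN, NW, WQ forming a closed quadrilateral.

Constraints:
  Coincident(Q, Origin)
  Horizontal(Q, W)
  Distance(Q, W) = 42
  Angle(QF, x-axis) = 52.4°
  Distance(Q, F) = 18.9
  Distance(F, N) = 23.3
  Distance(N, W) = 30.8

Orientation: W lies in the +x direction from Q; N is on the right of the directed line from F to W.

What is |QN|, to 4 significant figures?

14.88

Checks: |FN| = 23.30 ✓; |NW| = 30.80 ✓.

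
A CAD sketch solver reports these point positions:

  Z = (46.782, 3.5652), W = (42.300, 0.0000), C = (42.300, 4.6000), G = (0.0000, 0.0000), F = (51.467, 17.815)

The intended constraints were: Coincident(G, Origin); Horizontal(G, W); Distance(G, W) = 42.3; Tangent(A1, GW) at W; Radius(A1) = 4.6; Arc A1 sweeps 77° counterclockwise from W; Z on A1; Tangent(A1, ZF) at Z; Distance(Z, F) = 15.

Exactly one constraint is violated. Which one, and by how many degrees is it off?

Tangent(A1, ZF) at Z — off by 5.20°.

G = (0.00, 0.00) ✓; G.y = 0.00, W.y = 0.00 ✓; |GW| = 42.30 ✓; ∠(CW, WG) = 90.00° ✓; |CW| = 4.600 ✓; bearing(C→Z) − bearing(C→W) = 77.00° ✓; |CZ| = 4.600 ✓; ∠(CZ, ZF) = 95.20° ✗; |ZF| = 15.00 ✓.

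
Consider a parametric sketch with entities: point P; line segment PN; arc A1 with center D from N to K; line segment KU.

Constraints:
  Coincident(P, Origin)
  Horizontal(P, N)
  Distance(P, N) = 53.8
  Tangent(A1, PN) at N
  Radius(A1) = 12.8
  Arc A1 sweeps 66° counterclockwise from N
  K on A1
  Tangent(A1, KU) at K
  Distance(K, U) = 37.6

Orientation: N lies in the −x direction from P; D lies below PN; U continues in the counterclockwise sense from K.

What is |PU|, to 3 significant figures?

91.0

P is at the origin; PN is horizontal with |PN| = 53.8 and N on the −x side, so N = (-53.8, 0.00). Tangency of A1 to PN means the radius DN is perpendicular to PN, so D = N + (0, -12.8) = (-53.8, -12.8). On A1, N sits at bearing 90° from D; a 66° counterclockwise sweep puts K at bearing 156°, so K = D + 12.8·(cos 156°, sin 156°) = (-65.5, -7.59). Since A1 is tangent to KU there, DK ⟂ KU, so KU runs along (−sin 156°, cos 156°); with |KU| = 37.6, U = (-80.8, -41.9). Then |PU| = |U − P| = 91.0.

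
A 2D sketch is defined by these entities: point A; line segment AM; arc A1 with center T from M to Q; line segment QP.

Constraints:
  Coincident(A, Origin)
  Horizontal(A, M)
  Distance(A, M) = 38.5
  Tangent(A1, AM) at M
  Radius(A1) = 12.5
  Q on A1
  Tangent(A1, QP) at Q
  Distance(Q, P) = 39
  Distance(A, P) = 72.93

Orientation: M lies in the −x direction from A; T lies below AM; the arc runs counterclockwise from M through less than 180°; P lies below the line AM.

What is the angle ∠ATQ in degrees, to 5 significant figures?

160.60°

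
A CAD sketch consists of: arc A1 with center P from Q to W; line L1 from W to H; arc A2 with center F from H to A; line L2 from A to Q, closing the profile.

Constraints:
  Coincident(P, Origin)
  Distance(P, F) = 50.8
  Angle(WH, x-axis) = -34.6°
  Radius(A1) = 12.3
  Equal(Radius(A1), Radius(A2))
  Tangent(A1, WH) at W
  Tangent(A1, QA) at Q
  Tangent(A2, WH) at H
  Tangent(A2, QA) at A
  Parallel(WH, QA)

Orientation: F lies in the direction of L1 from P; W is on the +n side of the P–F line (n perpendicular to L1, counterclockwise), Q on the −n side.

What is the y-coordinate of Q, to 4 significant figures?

-10.12

P is at the origin and F lies 50.8 along u from P, so F = 50.8·u = (41.82, -28.85). Tangency of A1 to both parallel lines with radius 12.3 puts W and Q at P ± 12.3·n: W = (6.984, 10.12), Q = (-6.984, -10.12). So Q.y = -10.12.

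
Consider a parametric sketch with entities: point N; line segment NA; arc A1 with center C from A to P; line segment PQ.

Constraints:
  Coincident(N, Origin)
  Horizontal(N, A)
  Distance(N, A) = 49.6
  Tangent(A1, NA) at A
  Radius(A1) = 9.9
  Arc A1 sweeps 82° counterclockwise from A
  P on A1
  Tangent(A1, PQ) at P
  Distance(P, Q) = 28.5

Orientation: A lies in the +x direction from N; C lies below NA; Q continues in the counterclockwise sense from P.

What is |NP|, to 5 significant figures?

40.699

N is at the origin; N and A share the same y with |NA| = 49.6 and A on the +x side, so A = (49.600, 0.0000). Tangency of A1 to NA means the radius CA is perpendicular to NA, so C = A + (0, -9.9) = (49.600, -9.9000). On A1, A sits at bearing 90° from C; an 82° counterclockwise sweep puts P at bearing 172°, so P = C + 9.9·(cos 172°, sin 172°) = (39.796, -8.5222). Then |NP| = |P − N| = 40.699.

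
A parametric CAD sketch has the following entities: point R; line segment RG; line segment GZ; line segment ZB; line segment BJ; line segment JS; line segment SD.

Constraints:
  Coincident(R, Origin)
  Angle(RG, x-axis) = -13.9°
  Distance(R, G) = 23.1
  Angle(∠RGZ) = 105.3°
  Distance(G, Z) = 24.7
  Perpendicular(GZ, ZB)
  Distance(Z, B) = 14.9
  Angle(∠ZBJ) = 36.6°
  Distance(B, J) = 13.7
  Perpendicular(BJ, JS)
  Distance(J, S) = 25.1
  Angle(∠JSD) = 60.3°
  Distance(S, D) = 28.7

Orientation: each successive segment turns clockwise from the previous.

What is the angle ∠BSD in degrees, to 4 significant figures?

31.67°

The perpendicularity gives JS at right angles to BJ, so JS runs at -52.00°; with |JS| = 25.1, S = (34.38, -41.95). ∠JSD = 60.3° gives SD at -171.7° from the x-axis; with |SD| = 28.7, D = (5.981, -46.09). Then cos ∠BSD = SB·SD / (|SB||SD|), giving 31.67°.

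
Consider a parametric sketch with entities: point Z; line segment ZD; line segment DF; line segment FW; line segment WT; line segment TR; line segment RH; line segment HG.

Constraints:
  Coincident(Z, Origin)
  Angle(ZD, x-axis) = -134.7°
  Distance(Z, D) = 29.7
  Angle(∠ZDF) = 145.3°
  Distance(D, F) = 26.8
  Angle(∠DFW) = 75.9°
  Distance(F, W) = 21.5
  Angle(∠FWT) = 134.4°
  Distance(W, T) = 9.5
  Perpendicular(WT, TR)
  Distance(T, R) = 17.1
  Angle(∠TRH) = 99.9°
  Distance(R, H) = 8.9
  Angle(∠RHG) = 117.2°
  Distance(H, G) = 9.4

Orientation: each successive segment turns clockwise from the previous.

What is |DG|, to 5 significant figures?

22.021

Z is at the origin; ZD runs at -134.7° with length 29.7, so D = (-20.891, -21.111). ∠ZDF = 145.3° gives DF at -169.40° from the x-axis; with |DF| = 26.8, F = (-47.233, -26.041). ∠DFW = 75.9° gives FW at 86.500° from the x-axis; with |FW| = 21.5, W = (-45.921, -4.5807). ∠FWT = 134.4° gives WT at 40.900° from the x-axis; with |WT| = 9.5, T = (-38.740, 1.6393). The perpendicularity gives TR at right angles to WT, so TR runs at -49.100°; with |TR| = 17.1, R = (-27.544, -11.286). ∠TRH = 99.9° gives RH at -129.20° from the x-axis; with |RH| = 8.9, H = (-33.169, -18.183). ∠RHG = 117.2° gives HG at 168.00° from the x-axis; with |HG| = 9.4, G = (-42.364, -16.228). Then |DG| = |G − D| = 22.021.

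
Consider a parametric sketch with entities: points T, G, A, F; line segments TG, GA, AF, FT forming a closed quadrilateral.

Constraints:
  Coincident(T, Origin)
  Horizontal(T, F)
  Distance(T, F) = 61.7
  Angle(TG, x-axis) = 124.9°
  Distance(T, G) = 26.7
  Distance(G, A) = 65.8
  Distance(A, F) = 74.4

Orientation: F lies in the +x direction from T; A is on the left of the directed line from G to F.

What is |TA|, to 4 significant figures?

75.04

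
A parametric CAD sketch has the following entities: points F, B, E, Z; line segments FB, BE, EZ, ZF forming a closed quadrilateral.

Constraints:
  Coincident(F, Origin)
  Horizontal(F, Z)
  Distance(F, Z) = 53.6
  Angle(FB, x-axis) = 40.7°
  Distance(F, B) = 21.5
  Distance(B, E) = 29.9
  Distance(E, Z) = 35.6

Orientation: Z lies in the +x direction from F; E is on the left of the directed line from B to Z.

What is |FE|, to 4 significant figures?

51.39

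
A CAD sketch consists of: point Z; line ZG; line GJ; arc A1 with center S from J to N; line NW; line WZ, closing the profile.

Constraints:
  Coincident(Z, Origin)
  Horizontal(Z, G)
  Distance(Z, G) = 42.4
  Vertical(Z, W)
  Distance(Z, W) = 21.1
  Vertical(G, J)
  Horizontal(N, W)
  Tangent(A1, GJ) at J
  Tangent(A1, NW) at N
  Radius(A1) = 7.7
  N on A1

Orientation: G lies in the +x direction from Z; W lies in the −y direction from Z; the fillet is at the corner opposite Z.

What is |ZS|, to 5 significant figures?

37.197

Z and W share the same x with |ZW| = 21.1 and W on the −y side, so W = (0.0000, -21.100). The virtual corner opposite Z is at (42.400, -21.100). The tangent condition forces SJ to be normal to GJ and the tangent condition forces SN to be normal to NW, with radius 7.7, so the center S sits 7.7 in from both sides at S = (34.700, -13.400). Then |ZS| = |S − Z| = 37.197.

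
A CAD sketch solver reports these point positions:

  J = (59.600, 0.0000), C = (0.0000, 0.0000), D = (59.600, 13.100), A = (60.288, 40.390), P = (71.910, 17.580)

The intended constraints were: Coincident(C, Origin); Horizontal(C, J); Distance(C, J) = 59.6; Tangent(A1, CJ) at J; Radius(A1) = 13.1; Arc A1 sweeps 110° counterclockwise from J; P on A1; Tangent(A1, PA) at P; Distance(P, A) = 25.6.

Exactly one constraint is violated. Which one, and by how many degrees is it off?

Tangent(A1, PA) at P — off by 7.00°.

C = (0.00, 0.00) ✓; C.y = 0.00, J.y = 0.00 ✓; |CJ| = 59.60 ✓; ∠(DJ, JC) = 90.00° ✓; |DJ| = 13.10 ✓; bearing(D→P) − bearing(D→J) = 110.0° ✓; |DP| = 13.10 ✓; ∠(DP, PA) = 83.00° ✗; |PA| = 25.60 ✓.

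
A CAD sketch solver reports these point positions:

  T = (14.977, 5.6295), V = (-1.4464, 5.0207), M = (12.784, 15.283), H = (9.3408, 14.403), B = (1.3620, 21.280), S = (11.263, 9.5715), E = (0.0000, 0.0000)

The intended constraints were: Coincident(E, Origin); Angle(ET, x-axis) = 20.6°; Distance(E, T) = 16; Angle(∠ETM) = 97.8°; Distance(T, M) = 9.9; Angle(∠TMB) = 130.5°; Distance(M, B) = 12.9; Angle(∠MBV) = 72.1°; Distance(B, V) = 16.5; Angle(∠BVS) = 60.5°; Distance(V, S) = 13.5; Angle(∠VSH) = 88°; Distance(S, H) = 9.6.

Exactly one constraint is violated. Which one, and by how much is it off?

Distance(S, H) = 9.6 — off by 4.40.

E = (0.00, 0.00) ✓; ET at 20.60° ✓; |ET| = 16.00 ✓; ∠ETM = 97.80° ✓; |TM| = 9.899 ✓; ∠TMB = 130.5° ✓; |MB| = 12.90 ✓; ∠MBV = 72.10° ✓; |BV| = 16.50 ✓; ∠BVS = 60.50° ✓; |VS| = 13.50 ✓; ∠VSH = 88.01° ✓; |SH| = 5.200 ✗.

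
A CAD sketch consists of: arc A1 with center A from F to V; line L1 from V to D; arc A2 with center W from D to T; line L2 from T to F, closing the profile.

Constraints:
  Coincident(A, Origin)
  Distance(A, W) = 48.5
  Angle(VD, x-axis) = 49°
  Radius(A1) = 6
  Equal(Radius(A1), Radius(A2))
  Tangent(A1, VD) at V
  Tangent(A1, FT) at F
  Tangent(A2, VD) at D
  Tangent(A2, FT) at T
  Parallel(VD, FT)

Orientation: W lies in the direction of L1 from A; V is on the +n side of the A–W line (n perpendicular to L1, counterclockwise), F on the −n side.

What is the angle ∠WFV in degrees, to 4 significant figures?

82.95°

The slot axis is L1's direction at 49.0°, so u = (cos 49.0°, sin 49.0°) = (0.6561, 0.7547) and n = (−sin 49.0°, cos 49.0°) = (-0.7547, 0.6561). A is at the origin and W lies 48.5 along u from A, so W = 48.5·u = (31.82, 36.60). Tangency of A1 to both parallel lines with radius 6.0 puts V and F at A ± 6.0·n: V = (-4.528, 3.936), F = (4.528, -3.936). Then cos ∠WFV = FW·FV / (|FW||FV|), giving 82.95°.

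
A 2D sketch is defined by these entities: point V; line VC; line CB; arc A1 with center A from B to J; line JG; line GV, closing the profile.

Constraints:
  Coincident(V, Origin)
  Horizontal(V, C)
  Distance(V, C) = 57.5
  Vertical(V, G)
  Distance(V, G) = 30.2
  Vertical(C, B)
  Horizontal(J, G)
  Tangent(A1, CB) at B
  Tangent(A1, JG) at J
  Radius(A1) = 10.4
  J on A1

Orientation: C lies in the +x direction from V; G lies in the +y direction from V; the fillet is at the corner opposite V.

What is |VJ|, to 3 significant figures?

56.0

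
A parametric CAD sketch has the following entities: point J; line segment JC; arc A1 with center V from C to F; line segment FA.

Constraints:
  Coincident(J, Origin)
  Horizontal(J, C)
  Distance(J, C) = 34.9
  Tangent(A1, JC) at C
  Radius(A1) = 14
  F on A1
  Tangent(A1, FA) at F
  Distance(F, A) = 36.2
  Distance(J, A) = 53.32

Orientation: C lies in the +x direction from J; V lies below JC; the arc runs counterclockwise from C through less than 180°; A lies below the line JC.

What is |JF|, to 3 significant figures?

24.9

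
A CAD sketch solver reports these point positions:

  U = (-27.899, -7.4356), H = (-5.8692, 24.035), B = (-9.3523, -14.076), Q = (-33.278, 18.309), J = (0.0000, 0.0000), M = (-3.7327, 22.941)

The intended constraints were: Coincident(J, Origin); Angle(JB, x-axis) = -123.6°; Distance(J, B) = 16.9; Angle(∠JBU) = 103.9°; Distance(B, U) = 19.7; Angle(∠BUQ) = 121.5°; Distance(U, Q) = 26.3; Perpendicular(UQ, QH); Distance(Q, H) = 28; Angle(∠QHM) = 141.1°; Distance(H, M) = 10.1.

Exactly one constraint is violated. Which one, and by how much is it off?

Distance(H, M) = 10.1 — off by 7.70.

J = (0.00, 0.00) ✓; JB at -123.6° ✓; |JB| = 16.90 ✓; ∠JBU = 103.9° ✓; |BU| = 19.70 ✓; ∠BUQ = 121.5° ✓; |UQ| = 26.30 ✓; ∠(UQ, QH) = 90.00° ✓; |QH| = 28.00 ✓; ∠QHM = 141.1° ✓; |HM| = 2.400 ✗.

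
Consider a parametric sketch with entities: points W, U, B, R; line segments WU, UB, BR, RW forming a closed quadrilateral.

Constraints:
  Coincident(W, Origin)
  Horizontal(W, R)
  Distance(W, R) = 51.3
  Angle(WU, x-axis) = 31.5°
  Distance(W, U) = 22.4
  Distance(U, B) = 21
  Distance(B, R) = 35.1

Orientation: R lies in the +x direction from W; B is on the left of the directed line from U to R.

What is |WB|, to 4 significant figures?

42.52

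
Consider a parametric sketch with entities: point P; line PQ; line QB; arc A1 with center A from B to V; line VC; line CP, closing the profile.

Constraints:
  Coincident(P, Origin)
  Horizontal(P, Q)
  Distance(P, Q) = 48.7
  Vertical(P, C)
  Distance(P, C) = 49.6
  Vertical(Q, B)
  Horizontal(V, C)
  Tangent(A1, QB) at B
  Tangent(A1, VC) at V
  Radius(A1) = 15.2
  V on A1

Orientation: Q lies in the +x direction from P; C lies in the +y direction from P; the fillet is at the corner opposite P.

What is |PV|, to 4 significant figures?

59.85

P is at the origin; P and Q share the same y with |PQ| = 48.7 and Q on the +x side, so Q = (48.70, 0.000). P and C share the same x with |PC| = 49.6 and C on the +y side, so C = (0.000, 49.60). The virtual corner opposite P is at (48.70, 49.60). A1 meets QB tangentially, so AB is at right angles to QB and tangency of A1 to VC means the radius AV is perpendicular to VC, with radius 15.2, so the center A sits 15.2 in from both sides at A = (33.50, 34.40). That places the tangent points at B = (48.70, 34.40) on QB and V = (33.50, 49.60) on VC. Then |PV| = |V − P| = 59.85.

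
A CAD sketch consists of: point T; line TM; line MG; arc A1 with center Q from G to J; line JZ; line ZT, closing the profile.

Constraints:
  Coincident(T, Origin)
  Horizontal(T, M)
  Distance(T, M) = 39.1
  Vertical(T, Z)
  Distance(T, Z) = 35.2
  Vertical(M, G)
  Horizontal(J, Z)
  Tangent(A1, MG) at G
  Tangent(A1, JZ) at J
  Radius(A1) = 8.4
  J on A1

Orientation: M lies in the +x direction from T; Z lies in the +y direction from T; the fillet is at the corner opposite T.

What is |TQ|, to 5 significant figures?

40.752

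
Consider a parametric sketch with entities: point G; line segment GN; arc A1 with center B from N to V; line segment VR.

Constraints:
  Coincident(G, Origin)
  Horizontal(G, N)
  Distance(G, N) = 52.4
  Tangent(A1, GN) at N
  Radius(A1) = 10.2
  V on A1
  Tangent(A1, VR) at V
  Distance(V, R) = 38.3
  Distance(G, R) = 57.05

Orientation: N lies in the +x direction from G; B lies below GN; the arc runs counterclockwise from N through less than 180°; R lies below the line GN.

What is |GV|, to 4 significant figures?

43.19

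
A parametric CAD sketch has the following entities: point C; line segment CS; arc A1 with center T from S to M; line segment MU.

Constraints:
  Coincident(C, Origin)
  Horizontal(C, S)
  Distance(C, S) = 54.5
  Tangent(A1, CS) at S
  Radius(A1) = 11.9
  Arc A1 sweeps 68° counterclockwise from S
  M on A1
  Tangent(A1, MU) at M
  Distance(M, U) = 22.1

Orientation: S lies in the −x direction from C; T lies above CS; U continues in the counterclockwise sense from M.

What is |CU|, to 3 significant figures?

44.9

C is at the origin; C and S share the same y with |CS| = 54.5 and S on the −x side, so S = (-54.5, 0.00). Tangency of A1 to CS means the radius TS is perpendicular to CS, so T = S + (0, 11.9) = (-54.5, 11.9). On A1, S sits at bearing -90° from T; a 68° counterclockwise sweep puts M at bearing -22°, so M = T + 11.9·(cos -22°, sin -22°) = (-43.5, 7.44). Since A1 is tangent to MU there, TM ⟂ MU, so MU runs along (−sin -22°, cos -22°); with |MU| = 22.1, U = (-35.2, 27.9). Then |CU| = |U − C| = 44.9.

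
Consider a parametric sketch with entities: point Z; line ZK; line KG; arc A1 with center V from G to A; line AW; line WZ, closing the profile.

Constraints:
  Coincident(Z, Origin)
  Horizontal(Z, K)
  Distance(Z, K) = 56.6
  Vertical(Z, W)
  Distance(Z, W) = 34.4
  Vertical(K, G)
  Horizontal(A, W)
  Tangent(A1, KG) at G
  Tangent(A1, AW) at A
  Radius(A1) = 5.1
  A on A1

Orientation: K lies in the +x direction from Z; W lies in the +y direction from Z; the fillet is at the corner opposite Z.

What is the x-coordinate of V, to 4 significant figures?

51.50

Z is at the origin; Z and K share the same y with |ZK| = 56.6 and K on the +x side, so K = (56.60, 0.000). ZW is vertical with |ZW| = 34.4 and W on the +y side, so W = (0.000, 34.40). The virtual corner opposite Z is at (56.60, 34.40). Tangency of A1 to KG means the radius VG is perpendicular to KG and tangency of A1 to AW means the radius VA is perpendicular to AW, with radius 5.1, so the center V sits 5.1 in from both sides at V = (51.50, 29.30). So V.x = 51.50.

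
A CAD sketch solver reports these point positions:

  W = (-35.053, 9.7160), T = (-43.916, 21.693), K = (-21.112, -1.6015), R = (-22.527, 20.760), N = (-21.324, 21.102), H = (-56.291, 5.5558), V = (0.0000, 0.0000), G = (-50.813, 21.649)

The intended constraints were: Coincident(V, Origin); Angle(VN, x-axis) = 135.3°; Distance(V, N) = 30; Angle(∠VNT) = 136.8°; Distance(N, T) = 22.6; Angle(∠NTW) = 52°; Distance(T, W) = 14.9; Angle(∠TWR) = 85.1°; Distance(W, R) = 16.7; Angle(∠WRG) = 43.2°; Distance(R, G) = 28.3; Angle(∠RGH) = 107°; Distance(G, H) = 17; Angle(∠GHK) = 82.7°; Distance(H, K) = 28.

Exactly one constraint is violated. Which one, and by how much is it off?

Distance(H, K) = 28 — off by 7.90.

V = (0.00, 0.00) ✓; VN at 135.3° ✓; |VN| = 30.00 ✓; ∠VNT = 136.8° ✓; |NT| = 22.60 ✓; ∠NTW = 52.00° ✓; |TW| = 14.90 ✓; ∠TWR = 85.10° ✓; |WR| = 16.70 ✓; ∠WRG = 43.20° ✓; |RG| = 28.30 ✓; ∠RGH = 107.0° ✓; |GH| = 17.00 ✓; ∠GHK = 82.70° ✓; |HK| = 35.90 ✗.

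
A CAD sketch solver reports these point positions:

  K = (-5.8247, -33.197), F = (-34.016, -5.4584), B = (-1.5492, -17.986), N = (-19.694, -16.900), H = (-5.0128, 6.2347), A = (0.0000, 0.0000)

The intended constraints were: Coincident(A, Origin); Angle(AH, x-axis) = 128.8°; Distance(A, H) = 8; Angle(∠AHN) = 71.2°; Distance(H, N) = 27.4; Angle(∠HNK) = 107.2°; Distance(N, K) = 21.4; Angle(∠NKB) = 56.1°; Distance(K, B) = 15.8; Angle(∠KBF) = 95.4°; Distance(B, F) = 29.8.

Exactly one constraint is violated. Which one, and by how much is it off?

Distance(B, F) = 29.8 — off by 5.00.

A = (0.00, 0.00) ✓; AH at 128.8° ✓; |AH| = 8.000 ✓; ∠AHN = 71.20° ✓; |HN| = 27.40 ✓; ∠HNK = 107.2° ✓; |NK| = 21.40 ✓; ∠NKB = 56.10° ✓; |KB| = 15.80 ✓; ∠KBF = 95.40° ✓; |BF| = 34.80 ✗.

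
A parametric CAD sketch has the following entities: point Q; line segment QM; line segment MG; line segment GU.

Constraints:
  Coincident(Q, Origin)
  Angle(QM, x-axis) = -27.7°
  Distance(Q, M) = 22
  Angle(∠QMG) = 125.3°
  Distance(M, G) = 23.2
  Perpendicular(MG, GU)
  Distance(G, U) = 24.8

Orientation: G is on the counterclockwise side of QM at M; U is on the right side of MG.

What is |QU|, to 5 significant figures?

55.837

Q is at the origin; QM runs at -27.7° with length 22.0, so M = 22.0·(cos -27.7°, sin -27.7°) = (19.479, -10.227). ∠QMG = 125.3°, so MG runs at -27.7° + (180° − 125.3°) = 27.000° from the x-axis; with |MG| = 23.2, G = M + 23.2·(cos 27.000°, sin 27.000°) = (40.150, 0.30605). MG ⟂ GU; with |GU| = 24.8 on the right of MG, U = G + 24.8·(0.45399, -0.89101) = (51.409, -21.791). Then |QU| = |U − Q| = 55.837.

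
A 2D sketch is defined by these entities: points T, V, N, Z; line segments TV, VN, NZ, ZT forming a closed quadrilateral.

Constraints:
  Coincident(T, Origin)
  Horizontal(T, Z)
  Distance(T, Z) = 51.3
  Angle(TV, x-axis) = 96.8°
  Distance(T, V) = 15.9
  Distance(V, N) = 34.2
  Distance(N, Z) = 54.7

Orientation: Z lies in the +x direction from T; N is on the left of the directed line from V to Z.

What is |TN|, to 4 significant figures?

47.14

Checks: |VN| = 34.20 ✓; |NZ| = 54.70 ✓.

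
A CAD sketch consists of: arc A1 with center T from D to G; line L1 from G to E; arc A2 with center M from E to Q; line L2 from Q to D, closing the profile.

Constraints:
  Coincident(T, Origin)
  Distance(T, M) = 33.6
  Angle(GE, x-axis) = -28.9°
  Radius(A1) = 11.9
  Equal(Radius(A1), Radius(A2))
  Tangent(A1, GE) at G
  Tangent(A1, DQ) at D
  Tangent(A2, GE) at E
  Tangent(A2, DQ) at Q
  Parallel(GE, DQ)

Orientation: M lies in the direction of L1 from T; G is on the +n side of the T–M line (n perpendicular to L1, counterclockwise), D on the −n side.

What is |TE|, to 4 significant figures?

35.65

The slot axis is L1's direction at -28.9°, so u = (cos -28.9°, sin -28.9°) = (0.8755, -0.4833) and n = (−sin -28.9°, cos -28.9°) = (0.4833, 0.8755). T is at the origin and M lies 33.6 along u from T, so M = 33.6·u = (29.42, -16.24). Tangency of A1 to both parallel lines with radius 11.9 puts G and D at T ± 11.9·n: G = (5.751, 10.42), D = (-5.751, -10.42). Equal radii place E and Q the same way about M: E = M + 11.9·n = (35.17, -5.820), Q = M − 11.9·n = (23.66, -26.66). Then |TE| = |E − T| = 35.65.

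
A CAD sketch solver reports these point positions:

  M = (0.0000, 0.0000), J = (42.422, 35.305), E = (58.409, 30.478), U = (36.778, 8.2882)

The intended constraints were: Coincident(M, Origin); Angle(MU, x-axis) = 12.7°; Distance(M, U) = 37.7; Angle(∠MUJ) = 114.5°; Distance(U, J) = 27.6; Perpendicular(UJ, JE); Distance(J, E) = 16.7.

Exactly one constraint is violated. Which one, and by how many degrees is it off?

Perpendicular(UJ, JE) — off by 5.00°.

M = (0.00, 0.00) ✓; MU at 12.70° ✓; |MU| = 37.70 ✓; ∠MUJ = 114.5° ✓; |UJ| = 27.60 ✓; ∠(UJ, JE) = 95.00° ✗; |JE| = 16.70 ✓.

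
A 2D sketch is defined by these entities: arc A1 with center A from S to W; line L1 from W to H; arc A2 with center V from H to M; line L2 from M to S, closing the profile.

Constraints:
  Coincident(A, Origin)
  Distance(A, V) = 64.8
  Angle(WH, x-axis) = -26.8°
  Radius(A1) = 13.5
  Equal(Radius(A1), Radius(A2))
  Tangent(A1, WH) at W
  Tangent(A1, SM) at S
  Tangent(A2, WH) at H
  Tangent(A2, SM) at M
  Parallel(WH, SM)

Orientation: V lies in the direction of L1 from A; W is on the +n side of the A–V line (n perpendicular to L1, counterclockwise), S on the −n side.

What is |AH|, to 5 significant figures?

66.191

Tangency of A1 to both parallel lines with radius 13.5 puts W and S at A ± 13.5·n: W = (6.0868, 12.050), S = (-6.0868, -12.050). Equal radii place H and M the same way about V: H = V + 13.5·n = (63.926, -17.167), M = V − 13.5·n = (51.753, -41.267). Then |AH| = |H − A| = 66.191.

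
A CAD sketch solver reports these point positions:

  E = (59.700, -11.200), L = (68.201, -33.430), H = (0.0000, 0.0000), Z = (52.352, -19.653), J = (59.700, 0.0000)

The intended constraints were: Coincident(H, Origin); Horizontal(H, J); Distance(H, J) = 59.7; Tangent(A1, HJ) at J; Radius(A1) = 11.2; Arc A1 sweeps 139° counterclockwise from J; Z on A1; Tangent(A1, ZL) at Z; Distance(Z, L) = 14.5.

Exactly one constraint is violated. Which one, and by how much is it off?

Distance(Z, L) = 14.5 — off by 6.50.

H = (0.00, 0.00) ✓; H.y = 0.00, J.y = 0.00 ✓; |HJ| = 59.70 ✓; ∠(EJ, JH) = 90.00° ✓; |EJ| = 11.20 ✓; bearing(E→Z) − bearing(E→J) = 139.0° ✓; |EZ| = 11.20 ✓; ∠(EZ, ZL) = 90.00° ✓; |ZL| = 21.00 ✗.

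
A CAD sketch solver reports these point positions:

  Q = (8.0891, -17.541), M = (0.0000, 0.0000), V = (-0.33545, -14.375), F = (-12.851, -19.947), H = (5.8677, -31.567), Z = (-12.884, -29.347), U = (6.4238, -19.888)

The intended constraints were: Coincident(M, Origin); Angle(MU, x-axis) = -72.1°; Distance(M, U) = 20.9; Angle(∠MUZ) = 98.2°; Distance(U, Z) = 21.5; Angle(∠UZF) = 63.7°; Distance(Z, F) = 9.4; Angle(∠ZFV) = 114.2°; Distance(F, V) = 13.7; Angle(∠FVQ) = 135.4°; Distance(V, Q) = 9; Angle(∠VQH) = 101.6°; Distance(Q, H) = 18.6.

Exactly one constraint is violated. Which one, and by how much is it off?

Distance(Q, H) = 18.6 — off by 4.40.

M = (0.00, 0.00) ✓; MU at -72.10° ✓; |MU| = 20.90 ✓; ∠MUZ = 98.20° ✓; |UZ| = 21.50 ✓; ∠UZF = 63.70° ✓; |ZF| = 9.400 ✓; ∠ZFV = 114.2° ✓; |FV| = 13.70 ✓; ∠FVQ = 135.4° ✓; |VQ| = 9.000 ✓; ∠VQH = 101.6° ✓; |QH| = 14.20 ✗.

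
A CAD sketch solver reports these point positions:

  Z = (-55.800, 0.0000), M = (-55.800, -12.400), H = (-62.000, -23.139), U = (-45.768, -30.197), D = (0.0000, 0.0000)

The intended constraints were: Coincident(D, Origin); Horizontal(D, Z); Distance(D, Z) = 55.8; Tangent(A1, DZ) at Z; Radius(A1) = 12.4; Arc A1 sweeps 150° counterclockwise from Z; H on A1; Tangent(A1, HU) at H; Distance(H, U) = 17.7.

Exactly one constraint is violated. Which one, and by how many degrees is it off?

Tangent(A1, HU) at H — off by 6.50°.

D = (0.00, 0.00) ✓; D.y = 0.00, Z.y = 0.00 ✓; |DZ| = 55.80 ✓; ∠(MZ, ZD) = 90.00° ✓; |MZ| = 12.40 ✓; bearing(M→H) − bearing(M→Z) = 150.0° ✓; |MH| = 12.40 ✓; ∠(MH, HU) = 83.50° ✗; |HU| = 17.70 ✓.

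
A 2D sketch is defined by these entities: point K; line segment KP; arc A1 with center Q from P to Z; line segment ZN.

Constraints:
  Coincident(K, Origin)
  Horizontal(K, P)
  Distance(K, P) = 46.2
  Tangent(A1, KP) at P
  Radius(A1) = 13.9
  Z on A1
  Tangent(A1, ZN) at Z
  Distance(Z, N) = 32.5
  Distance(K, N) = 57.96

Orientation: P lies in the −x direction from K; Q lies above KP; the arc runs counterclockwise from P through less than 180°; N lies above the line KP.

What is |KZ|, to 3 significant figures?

35.4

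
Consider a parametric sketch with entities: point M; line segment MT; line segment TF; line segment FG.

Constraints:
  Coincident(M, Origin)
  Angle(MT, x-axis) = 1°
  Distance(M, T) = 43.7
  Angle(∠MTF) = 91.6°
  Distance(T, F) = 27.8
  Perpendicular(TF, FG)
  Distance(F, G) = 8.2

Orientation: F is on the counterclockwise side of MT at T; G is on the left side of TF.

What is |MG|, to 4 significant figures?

45.84

M is at the origin; MT runs at 1.0° with length 43.7, so T = 43.7·(cos 1.0°, sin 1.0°) = (43.69, 0.7627). ∠MTF = 91.6°, so TF runs at 1.0° + (180° − 91.6°) = 89.40° from the x-axis; with |TF| = 27.8, F = T + 27.8·(cos 89.40°, sin 89.40°) = (43.98, 28.56). The perpendicularity gives FG at right angles to TF; with |FG| = 8.2 on the left of TF, G = F + 8.2·(-0.9999, 0.01047) = (35.78, 28.65). Then |MG| = |G − M| = 45.84.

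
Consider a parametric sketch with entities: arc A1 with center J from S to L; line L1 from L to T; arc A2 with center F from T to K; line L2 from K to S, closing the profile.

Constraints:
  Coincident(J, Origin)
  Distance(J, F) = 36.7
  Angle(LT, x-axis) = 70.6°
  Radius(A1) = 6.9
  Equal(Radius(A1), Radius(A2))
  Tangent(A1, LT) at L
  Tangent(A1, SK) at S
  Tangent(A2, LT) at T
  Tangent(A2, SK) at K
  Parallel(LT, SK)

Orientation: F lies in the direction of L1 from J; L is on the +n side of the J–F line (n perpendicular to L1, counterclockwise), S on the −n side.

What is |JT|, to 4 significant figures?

37.34

The slot axis is L1's direction at 70.6°, so u = (cos 70.6°, sin 70.6°) = (0.3322, 0.9432) and n = (−sin 70.6°, cos 70.6°) = (-0.9432, 0.3322). J is at the origin and F lies 36.7 along u from J, so F = 36.7·u = (12.19, 34.62). Tangency of A1 to both parallel lines with radius 6.9 puts L and S at J ± 6.9·n: L = (-6.508, 2.292), S = (6.508, -2.292). Equal radii place T and K the same way about F: T = F + 6.9·n = (5.682, 36.91), K = F − 6.9·n = (18.70, 32.32). Then |JT| = |T − J| = 37.34.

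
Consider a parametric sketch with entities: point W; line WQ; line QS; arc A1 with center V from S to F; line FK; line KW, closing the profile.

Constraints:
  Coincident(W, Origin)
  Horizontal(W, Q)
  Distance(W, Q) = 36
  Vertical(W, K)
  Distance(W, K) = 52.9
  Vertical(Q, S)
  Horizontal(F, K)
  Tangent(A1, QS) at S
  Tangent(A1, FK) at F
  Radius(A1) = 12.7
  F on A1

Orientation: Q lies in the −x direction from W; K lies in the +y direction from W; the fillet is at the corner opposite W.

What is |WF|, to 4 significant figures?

57.80

The virtual corner opposite W is at (-36.00, 52.90). The tangent condition forces VS to be normal to QS and A1 meets FK tangentially, so VF is at right angles to FK, with radius 12.7, so the center V sits 12.7 in from both sides at V = (-23.30, 40.20). That places the tangent points at S = (-36.00, 40.20) on QS and F = (-23.30, 52.90) on FK. Then |WF| = |F − W| = 57.80.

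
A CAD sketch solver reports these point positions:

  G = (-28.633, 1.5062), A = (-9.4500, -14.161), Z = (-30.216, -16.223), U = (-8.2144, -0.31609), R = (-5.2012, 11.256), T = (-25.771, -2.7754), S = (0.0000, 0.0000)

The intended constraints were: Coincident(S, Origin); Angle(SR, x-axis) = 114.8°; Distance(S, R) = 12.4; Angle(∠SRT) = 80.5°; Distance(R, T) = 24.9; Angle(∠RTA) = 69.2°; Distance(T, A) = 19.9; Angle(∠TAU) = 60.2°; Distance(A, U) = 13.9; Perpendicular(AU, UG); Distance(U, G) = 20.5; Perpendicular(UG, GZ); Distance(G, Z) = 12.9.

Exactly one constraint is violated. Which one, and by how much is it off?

Distance(G, Z) = 12.9 — off by 4.90.

S = (0.00, 0.00) ✓; SR at 114.8° ✓; |SR| = 12.40 ✓; ∠SRT = 80.50° ✓; |RT| = 24.90 ✓; ∠RTA = 69.20° ✓; |TA| = 19.90 ✓; ∠TAU = 60.20° ✓; |AU| = 13.90 ✓; ∠(AU, UG) = 90.00° ✓; |UG| = 20.50 ✓; ∠(UG, GZ) = 90.00° ✓; |GZ| = 17.80 ✗.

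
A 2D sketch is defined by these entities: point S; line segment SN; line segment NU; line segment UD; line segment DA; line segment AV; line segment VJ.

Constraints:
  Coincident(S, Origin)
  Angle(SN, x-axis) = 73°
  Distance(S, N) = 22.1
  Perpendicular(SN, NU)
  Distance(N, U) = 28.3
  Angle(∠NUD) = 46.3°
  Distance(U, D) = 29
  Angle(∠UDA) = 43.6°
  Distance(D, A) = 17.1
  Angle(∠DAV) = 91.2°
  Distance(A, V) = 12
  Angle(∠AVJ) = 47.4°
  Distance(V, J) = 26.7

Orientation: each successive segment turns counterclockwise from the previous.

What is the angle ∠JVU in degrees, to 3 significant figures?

156°

S is at the origin; SN runs at 73.0° with length 22.1, so N = (6.46, 21.1). SN is perpendicular to NU, so NU runs at 163°; with |NU| = 28.3, U = (-20.6, 29.4). ∠NUD = 46.3° gives UD at -63.3° from the x-axis; with |UD| = 29.0, D = (-7.57, 3.50). ∠UDA = 43.6° gives DA at 73.1° from the x-axis; with |DA| = 17.1, A = (-2.60, 19.9). ∠DAV = 91.2° gives AV at 162° from the x-axis; with |AV| = 12.0, V = (-14.0, 23.6). ∠AVJ = 47.4° gives VJ at -65.5° from the x-axis; with |VJ| = 26.7, J = (-2.93, -0.706). Then cos ∠JVU = VJ·VU / (|VJ||VU|), giving 156°.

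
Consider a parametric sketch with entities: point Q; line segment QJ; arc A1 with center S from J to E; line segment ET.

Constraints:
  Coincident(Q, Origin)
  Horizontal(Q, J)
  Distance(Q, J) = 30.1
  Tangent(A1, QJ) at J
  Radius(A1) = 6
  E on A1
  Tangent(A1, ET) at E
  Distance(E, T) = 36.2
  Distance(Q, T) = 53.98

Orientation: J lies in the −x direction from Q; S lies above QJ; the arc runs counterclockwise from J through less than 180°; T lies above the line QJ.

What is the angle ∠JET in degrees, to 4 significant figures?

127.9°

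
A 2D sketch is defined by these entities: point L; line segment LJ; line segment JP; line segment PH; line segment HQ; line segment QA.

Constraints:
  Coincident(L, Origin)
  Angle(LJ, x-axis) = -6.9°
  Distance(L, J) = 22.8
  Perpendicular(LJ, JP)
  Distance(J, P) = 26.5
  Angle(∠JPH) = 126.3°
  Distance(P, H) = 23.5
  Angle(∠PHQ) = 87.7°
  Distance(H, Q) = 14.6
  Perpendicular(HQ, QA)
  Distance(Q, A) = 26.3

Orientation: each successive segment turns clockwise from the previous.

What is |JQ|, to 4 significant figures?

39.19

L is at the origin; LJ runs at -6.9° with length 22.8, so J = (22.63, -2.739). The perpendicularity gives JP at right angles to LJ, so JP runs at -96.90°; with |JP| = 26.5, P = (19.45, -29.05). ∠JPH = 126.3° gives PH at -150.6° from the x-axis; with |PH| = 23.5, H = (-1.022, -40.58). ∠PHQ = 87.7° gives HQ at 117.1° from the x-axis; with |HQ| = 14.6, Q = (-7.673, -27.59). Then |JQ| = |Q − J| = 39.19.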